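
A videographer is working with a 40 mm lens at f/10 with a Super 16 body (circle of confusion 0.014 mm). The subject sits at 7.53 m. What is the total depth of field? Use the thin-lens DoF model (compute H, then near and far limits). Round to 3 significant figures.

Hyperfocal distance H = f²/(N·c) + f = 40²/(10 × 0.014) + 40 = 1600/0.14 + 40 ≈ 11468.6 mm ≈ 11.47 m.
Near limit Dn = s·(H − f)/(H + s − 2f) = 7530 × (11468.6 − 40) / (11468.6 + 7530 − 2 × 40) = 7530 × 11428.6 / 18918.6 ≈ 4549 mm.
Far limit Df = s·(H − f)/(H − s) = 7530 × (11468.6 − 40) / (11468.6 − 7530) = 7530 × 11428.6 / 3938.6 ≈ 21850 mm.
Depth of field = Df − Dn = 21850 − 4549 ≈ 17301 mm ≈ 17.3 m.

17.3 m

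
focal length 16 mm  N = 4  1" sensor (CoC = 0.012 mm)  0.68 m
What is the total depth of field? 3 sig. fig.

172 mm

Hyperfocal distance H = f²/(N·c) + f = 16²/(4 × 0.012) + 16 = 256/0.048 + 16 ≈ 5349.3 mm ≈ 5.349 m.
Near limit Dn = s·(H − f)/(H + s − 2f) = 680 × (5349.3 − 16) / (5349.3 + 680 − 2 × 16) = 680 × 5333.3 / 5997.3 ≈ 604.71 mm.
Far limit Df = s·(H − f)/(H − s) = 680 × (5349.3 − 16) / (5349.3 − 680) = 680 × 5333.3 / 4669.3 ≈ 776.70 mm.
Depth of field = Df − Dn = 776.70 − 604.71 ≈ 171.99 mm.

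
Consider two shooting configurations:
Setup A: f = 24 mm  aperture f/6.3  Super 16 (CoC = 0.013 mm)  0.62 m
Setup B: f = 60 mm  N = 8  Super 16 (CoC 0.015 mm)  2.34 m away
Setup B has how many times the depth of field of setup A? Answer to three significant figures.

3.38

Setup A: H = 24²/(6.3×0.013) + 24 ≈ 7057.0 mm; DoF = Df − Dn = 677.41 − 571.56 ≈ 105.85 mm.
Setup B: H = 60²/(8×0.015) + 60 ≈ 30060.0 mm; DoF = Df − Dn = 2532.47 − 2174.72 ≈ 357.75 mm.
Ratio = 357.75 / 105.85 ≈ 3.38.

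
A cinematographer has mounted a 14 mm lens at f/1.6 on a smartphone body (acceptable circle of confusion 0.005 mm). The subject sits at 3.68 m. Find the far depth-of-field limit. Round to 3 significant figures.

Hyperfocal distance H = f²/(N·c) + f = 14²/(1.6 × 0.005) + 14 = 196/0.008 + 14 ≈ 24514.0 mm ≈ 24.51 m.
Far limit Df = s·(H − f)/(H − s) = 3680 × (24514.0 − 14) / (24514.0 − 3680) = 3680 × 24500.0 / 20834.0 ≈ 4327.5 mm ≈ 4.33 m.

4.33 m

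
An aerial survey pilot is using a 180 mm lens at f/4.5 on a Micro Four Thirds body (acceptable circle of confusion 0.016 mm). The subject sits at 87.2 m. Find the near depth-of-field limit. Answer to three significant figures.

73.1 m

Hyperfocal distance H = f²/(N·c) + f = 180²/(4.5 × 0.016) + 180 = 32400/0.072 + 180 ≈ 450180.0 mm ≈ 450.2 m.
Near limit Dn = s·(H − f)/(H + s − 2f) = 87200 × (450180.0 − 180) / (450180.0 + 87200 − 2 × 180) = 87200 × 450000.0 / 537020.0 ≈ 73070 mm ≈ 73.1 m.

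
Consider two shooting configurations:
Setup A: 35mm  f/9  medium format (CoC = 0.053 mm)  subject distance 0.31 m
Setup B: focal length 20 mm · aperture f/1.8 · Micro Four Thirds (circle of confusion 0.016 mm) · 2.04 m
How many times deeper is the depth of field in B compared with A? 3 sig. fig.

Setup A: H = 35²/(9×0.053) + 35 ≈ 2603.1 mm; DoF = Df − Dn = 347.176 − 280.015 ≈ 67.161 mm.
Setup B: H = 20²/(1.8×0.016) + 20 ≈ 13908.9 mm; DoF = Df − Dn = 2387.19 − 1780.97 ≈ 606.22 mm.
Ratio = 606.22 / 67.161 ≈ 9.03.

9.03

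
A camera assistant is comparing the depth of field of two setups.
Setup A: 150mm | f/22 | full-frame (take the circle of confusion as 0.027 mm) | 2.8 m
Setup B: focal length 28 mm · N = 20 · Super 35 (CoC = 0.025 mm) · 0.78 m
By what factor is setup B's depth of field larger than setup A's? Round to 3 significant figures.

2.47

Setup A: H = 150²/(22×0.027) + 150 ≈ 38028.8 mm; DoF = Df − Dn = 3010.62 − 2616.92 ≈ 393.70 mm.
Setup B: H = 28²/(20×0.025) + 28 ≈ 1596.0 mm; DoF = Df − Dn = 1498.82 − 527.17 ≈ 971.65 mm.
Ratio = 971.65 / 393.70 ≈ 2.47.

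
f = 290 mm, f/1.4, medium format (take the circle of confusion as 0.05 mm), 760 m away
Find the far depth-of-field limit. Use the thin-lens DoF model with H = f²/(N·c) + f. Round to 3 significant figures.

2070 m

Hyperfocal distance H = f²/(N·c) + f = 290²/(1.4 × 0.05) + 290 = 84100/0.07 + 290 ≈ 1201718.6 mm ≈ 1202 m.
Far limit Df = s·(H − f)/(H − s) = 760000 × (1201718.6 − 290) / (1201718.6 − 760000) = 760000 × 1201428.6 / 441718.6 ≈ 2067121 mm ≈ 2070 m.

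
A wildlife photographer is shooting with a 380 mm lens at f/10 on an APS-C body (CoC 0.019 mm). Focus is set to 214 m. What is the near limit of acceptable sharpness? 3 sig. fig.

Hyperfocal distance H = f²/(N·c) + f = 380²/(10 × 0.019) + 380 = 144400/0.19 + 380 ≈ 760380.0 mm ≈ 760.4 m.
Near limit Dn = s·(H − f)/(H + s − 2f) = 214000 × (760380.0 − 380) / (760380.0 + 214000 − 2 × 380) = 214000 × 760000.0 / 973620.0 ≈ 167047 mm ≈ 167 m.

167 m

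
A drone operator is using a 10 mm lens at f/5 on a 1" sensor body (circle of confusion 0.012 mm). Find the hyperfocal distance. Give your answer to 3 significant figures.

Hyperfocal distance H = f²/(N·c) + f = 10²/(5 × 0.012) + 10 = 100/0.06 + 10 ≈ 1676.7 mm ≈ 1.68 m.

1.68 m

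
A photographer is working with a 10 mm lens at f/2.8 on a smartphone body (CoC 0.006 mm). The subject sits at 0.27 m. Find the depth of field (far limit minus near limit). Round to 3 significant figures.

Hyperfocal distance H = f²/(N·c) + f = 10²/(2.8 × 0.006) + 10 = 100/0.0168 + 10 ≈ 5962.4 mm ≈ 5.962 m.
Near limit Dn = s·(H − f)/(H + s − 2f) = 270 × (5962.4 − 10) / (5962.4 + 270 − 2 × 10) = 270 × 5952.4 / 6212.4 ≈ 258.700 mm.
Far limit Df = s·(H − f)/(H − s) = 270 × (5962.4 − 10) / (5962.4 − 270) = 270 × 5952.4 / 5692.4 ≈ 282.332 mm.
Depth of field = Df − Dn = 282.332 − 258.700 ≈ 23.632 mm.

23.6 mm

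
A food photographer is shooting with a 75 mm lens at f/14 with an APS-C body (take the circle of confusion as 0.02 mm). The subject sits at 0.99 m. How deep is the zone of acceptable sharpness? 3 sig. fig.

Hyperfocal distance H = f²/(N·c) + f = 75²/(14 × 0.02) + 75 = 5625/0.28 + 75 ≈ 20164.3 mm ≈ 20.16 m.
Near limit Dn = s·(H − f)/(H + s − 2f) = 990 × (20164.3 − 75) / (20164.3 + 990 − 2 × 75) = 990 × 20089.3 / 21004.3 ≈ 946.873 mm.
Far limit Df = s·(H − f)/(H − s) = 990 × (20164.3 − 75) / (20164.3 − 990) = 990 × 20089.3 / 19174.3 ≈ 1037.243 mm.
Depth of field = Df − Dn = 1037.243 − 946.873 ≈ 90.370 mm.

90.4 mm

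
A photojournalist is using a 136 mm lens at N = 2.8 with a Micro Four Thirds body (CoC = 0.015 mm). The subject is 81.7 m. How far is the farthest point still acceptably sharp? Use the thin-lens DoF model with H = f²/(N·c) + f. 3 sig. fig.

100 m

Hyperfocal distance H = f²/(N·c) + f = 136²/(2.8 × 0.015) + 136 = 18496/0.042 + 136 ≈ 440517.0 mm ≈ 440.5 m.
Far limit Df = s·(H − f)/(H − s) = 81700 × (440517.0 − 136) / (440517.0 − 81700) = 81700 × 440381.0 / 358817.0 ≈ 100272 mm ≈ 100 m.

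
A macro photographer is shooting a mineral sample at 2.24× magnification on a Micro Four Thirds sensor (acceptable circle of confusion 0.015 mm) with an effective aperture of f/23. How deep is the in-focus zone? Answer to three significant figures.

At magnification m, DoF ≈ 2·N_eff·c/m² = 2 × 23 × 0.015 / 2.24² = 0.69 / 5.018 ≈ 0.138 mm.

0.138 mm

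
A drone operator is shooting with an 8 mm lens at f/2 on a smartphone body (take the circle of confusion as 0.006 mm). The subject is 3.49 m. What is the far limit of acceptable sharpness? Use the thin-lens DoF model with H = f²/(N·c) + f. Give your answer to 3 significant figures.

10.1 m

Hyperfocal distance H = f²/(N·c) + f = 8²/(2 × 0.006) + 8 = 64/0.012 + 8 ≈ 5341.3 mm ≈ 5.341 m.
Far limit Df = s·(H − f)/(H − s) = 3490 × (5341.3 − 8) / (5341.3 − 3490) = 3490 × 5333.3 / 1851.3 ≈ 10054 mm ≈ 10.1 m.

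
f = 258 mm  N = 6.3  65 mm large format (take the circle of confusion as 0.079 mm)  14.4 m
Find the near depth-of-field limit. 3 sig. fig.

13.0 m

Hyperfocal distance H = f²/(N·c) + f = 258²/(6.3 × 0.079) + 258 = 66564/0.4977 + 258 ≈ 134001.2 mm ≈ 134.0 m.
Near limit Dn = s·(H − f)/(H + s − 2f) = 14400 × (134001.2 − 258) / (134001.2 + 14400 − 2 × 258) = 14400 × 133743.2 / 147885.2 ≈ 13023 mm ≈ 13.0 m.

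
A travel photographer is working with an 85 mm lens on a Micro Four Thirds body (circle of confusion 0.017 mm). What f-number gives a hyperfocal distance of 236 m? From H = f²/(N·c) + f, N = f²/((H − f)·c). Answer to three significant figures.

Rearrange H = f²/(N·c) + f for N: N = f² / ((H − f)·c).
N = 85² / ((236000 − 85) × 0.017) = 7225 / 4011 ≈ 1.80.

f/1.80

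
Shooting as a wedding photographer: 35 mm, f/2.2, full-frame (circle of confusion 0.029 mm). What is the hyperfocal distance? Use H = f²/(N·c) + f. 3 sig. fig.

Hyperfocal distance H = f²/(N·c) + f = 35²/(2.2 × 0.029) + 35 = 1225/0.0638 + 35 ≈ 19235.6 mm ≈ 19.2 m.

19.2 m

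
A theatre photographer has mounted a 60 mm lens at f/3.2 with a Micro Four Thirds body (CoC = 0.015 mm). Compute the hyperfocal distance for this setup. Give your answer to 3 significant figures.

75.1 m

Hyperfocal distance H = f²/(N·c) + f = 60²/(3.2 × 0.015) + 60 = 3600/0.048 + 60 ≈ 75060.0 mm ≈ 75.1 m.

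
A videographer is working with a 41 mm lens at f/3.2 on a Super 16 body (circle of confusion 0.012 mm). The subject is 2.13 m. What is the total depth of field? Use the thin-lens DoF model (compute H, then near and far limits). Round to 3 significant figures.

Hyperfocal distance H = f²/(N·c) + f = 41²/(3.2 × 0.012) + 41 = 1681/0.0384 + 41 ≈ 43817.0 mm ≈ 43.82 m.
Near limit Dn = s·(H − f)/(H + s − 2f) = 2130 × (43817.0 − 41) / (43817.0 + 2130 − 2 × 41) = 2130 × 43776.0 / 45865.0 ≈ 2032.99 mm.
Far limit Df = s·(H − f)/(H − s) = 2130 × (43817.0 − 41) / (43817.0 − 2130) = 2130 × 43776.0 / 41687.0 ≈ 2236.74 mm.
Depth of field = Df − Dn = 2236.74 − 2032.99 ≈ 203.75 mm.

204 mm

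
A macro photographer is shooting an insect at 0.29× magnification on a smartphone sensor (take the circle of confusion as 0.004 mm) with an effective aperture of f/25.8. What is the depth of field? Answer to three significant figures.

2.45 mm

At magnification m, DoF ≈ 2·N_eff·c/m² = 2 × 25.8 × 0.004 / 0.29² = 0.2064 / 0.0841 ≈ 2.45 mm.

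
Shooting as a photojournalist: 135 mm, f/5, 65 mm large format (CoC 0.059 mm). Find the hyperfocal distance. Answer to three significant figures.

Hyperfocal distance H = f²/(N·c) + f = 135²/(5 × 0.059) + 135 = 18225/0.295 + 135 ≈ 61914.7 mm ≈ 61.9 m.

61.9 m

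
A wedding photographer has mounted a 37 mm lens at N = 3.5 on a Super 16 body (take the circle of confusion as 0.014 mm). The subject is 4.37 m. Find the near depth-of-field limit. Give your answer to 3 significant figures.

Hyperfocal distance H = f²/(N·c) + f = 37²/(3.5 × 0.014) + 37 = 1369/0.049 + 37 ≈ 27975.8 mm ≈ 27.98 m.
Near limit Dn = s·(H − f)/(H + s − 2f) = 4370 × (27975.8 − 37) / (27975.8 + 4370 − 2 × 37) = 4370 × 27938.8 / 32271.8 ≈ 3783.3 mm ≈ 3.78 m.

3.78 m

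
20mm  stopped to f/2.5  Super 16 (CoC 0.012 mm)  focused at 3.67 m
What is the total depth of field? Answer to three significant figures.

Hyperfocal distance H = f²/(N·c) + f = 20²/(2.5 × 0.012) + 20 = 400/0.03 + 20 ≈ 13353.3 mm ≈ 13.35 m.
Near limit Dn = s·(H − f)/(H + s − 2f) = 3670 × (13353.3 − 20) / (13353.3 + 3670 − 2 × 20) = 3670 × 13333.3 / 16983.3 ≈ 2881.3 mm.
Far limit Df = s·(H − f)/(H − s) = 3670 × (13353.3 − 20) / (13353.3 − 3670) = 3670 × 13333.3 / 9683.3 ≈ 5053.4 mm.
Depth of field = Df − Dn = 5053.4 − 2881.3 ≈ 2172.1 mm ≈ 2.17 m.

2.17 m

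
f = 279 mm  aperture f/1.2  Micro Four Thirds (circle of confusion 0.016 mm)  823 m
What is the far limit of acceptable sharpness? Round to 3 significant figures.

1030 m

Hyperfocal distance H = f²/(N·c) + f = 279²/(1.2 × 0.016) + 279 = 77841/0.0192 + 279 ≈ 4054497.8 mm ≈ 4054 m.
Far limit Df = s·(H − f)/(H − s) = 823000 × (4054497.8 − 279) / (4054497.8 − 823000) = 823000 × 4054218.8 / 3231497.8 ≈ 1032531 mm ≈ 1030 m.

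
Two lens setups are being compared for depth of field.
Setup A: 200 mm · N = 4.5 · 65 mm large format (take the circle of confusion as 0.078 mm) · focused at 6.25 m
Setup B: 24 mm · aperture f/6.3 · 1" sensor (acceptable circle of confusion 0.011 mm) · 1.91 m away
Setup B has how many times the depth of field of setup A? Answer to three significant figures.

1.37

Setup A: H = 200²/(4.5×0.078) + 200 ≈ 114160.1 mm; DoF = Df − Dn = 6600.41 − 5934.92 ≈ 665.49 mm.
Setup B: H = 24²/(6.3×0.011) + 24 ≈ 8335.7 mm; DoF = Df − Dn = 2470.60 − 1556.76 ≈ 913.84 mm.
Ratio = 913.84 / 665.49 ≈ 1.37.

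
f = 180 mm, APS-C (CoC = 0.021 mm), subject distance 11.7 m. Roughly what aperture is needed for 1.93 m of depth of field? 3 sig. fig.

f/11

Write h = H − f = f²/(N·c). The thin-lens limits are Dn = s·h/(h + (s−f)) and Df = s·h/(h − (s−f)), so DoF = Df − Dn = 2·s·(s−f)·h / (h² − (s−f)²).
That is a quadratic in h: DoF·h² − 2·s·(s−f)·h − DoF·(s−f)² = 0 ⇒ h = (s−f)·(s + √(s² + DoF²)) / DoF = 11520 × (11700 + √(11700² + 1930²)) / 1930 = 11520 × (11700 + 11858.1) / 1930 ≈ 140616 mm.
Then N = f²/(c·h) = 180² / (0.021 × 140616) = 32400 / 2952.9 ≈ 11.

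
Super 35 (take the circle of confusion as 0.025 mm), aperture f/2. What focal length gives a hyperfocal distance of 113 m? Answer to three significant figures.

75.1 mm

From H = f²/(N·c) + f, with f ≪ H: f ≈ √(H·N·c) = √(113000 × 2 × 0.025) = √5650.0 ≈ 75.17 mm.
Exact: f² + N·c·f − N·c·H = 0 ⇒ f = (−N·c + √((N·c)² + 4·N·c·H))/2 = (−0.05 + √22600)/2 ≈ 75.141 mm ≈ 75.1 mm.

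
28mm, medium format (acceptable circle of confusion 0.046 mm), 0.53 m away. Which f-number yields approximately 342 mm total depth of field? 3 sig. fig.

f/10

Write h = H − f = f²/(N·c). The thin-lens limits are Dn = s·h/(h + (s−f)) and Df = s·h/(h − (s−f)), so DoF = Df − Dn = 2·s·(s−f)·h / (h² − (s−f)²).
That is a quadratic in h: DoF·h² − 2·s·(s−f)·h − DoF·(s−f)² = 0 ⇒ h = (s−f)·(s + √(s² + DoF²)) / DoF = 502 × (530 + √(530² + 342²)) / 342 = 502 × (530 + 630.765) / 342 ≈ 1703.8 mm.
Then N = f²/(c·h) = 28² / (0.046 × 1703.8) = 784 / 78.375 ≈ 10.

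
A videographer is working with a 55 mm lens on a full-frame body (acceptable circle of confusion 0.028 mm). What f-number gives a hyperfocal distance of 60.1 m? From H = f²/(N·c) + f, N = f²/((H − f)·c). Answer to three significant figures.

Rearrange H = f²/(N·c) + f for N: N = f² / ((H − f)·c).
N = 55² / ((60100 − 55) × 0.028) = 3025 / 1681 ≈ 1.80.

f/1.80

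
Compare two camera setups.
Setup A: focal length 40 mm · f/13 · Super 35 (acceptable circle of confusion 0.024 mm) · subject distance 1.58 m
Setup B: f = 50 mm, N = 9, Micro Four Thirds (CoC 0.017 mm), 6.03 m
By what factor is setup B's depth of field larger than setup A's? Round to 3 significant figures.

Setup A: H = 40²/(13×0.024) + 40 ≈ 5168.2 mm; DoF = Df − Dn = 2258.1 − 1215.1 ≈ 1043.0 mm.
Setup B: H = 50²/(9×0.017) + 50 ≈ 16389.9 mm; DoF = Df − Dn = 9510.7 − 4414.4 ≈ 5096.3 mm.
Ratio = 5096.3 / 1043.0 ≈ 4.89.

4.89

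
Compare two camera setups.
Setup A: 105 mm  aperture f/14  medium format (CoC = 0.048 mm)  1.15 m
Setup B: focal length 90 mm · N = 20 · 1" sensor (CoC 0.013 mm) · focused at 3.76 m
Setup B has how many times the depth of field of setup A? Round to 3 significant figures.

6.11

Setup A: H = 105²/(14×0.048) + 105 ≈ 16511.2 mm; DoF = Df − Dn = 1228.23 − 1081.14 ≈ 147.09 mm.
Setup B: H = 90²/(20×0.013) + 90 ≈ 31243.8 mm; DoF = Df − Dn = 4262.08 − 3363.74 ≈ 898.34 mm.
Ratio = 898.34 / 147.09 ≈ 6.11.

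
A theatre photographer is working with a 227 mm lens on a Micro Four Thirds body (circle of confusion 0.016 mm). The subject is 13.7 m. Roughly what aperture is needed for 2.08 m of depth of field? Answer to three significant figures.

Write h = H − f = f²/(N·c). The thin-lens limits are Dn = s·h/(h + (s−f)) and Df = s·h/(h − (s−f)), so DoF = Df − Dn = 2·s·(s−f)·h / (h² − (s−f)²).
That is a quadratic in h: DoF·h² − 2·s·(s−f)·h − DoF·(s−f)² = 0 ⇒ h = (s−f)·(s + √(s² + DoF²)) / DoF = 13473 × (13700 + √(13700² + 2080²)) / 2080 = 13473 × (13700 + 13857.0) / 2080 ≈ 178498 mm.
Then N = f²/(c·h) = 227² / (0.016 × 178498) = 51529 / 2856.0 ≈ 18.

f/18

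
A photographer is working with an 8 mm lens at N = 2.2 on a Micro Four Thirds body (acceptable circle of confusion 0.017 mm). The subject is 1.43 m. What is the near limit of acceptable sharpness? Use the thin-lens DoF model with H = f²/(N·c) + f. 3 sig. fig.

0.781 m

Hyperfocal distance H = f²/(N·c) + f = 8²/(2.2 × 0.017) + 8 = 64/0.0374 + 8 ≈ 1719.2 mm ≈ 1.719 m.
Near limit Dn = s·(H − f)/(H + s − 2f) = 1430 × (1719.2 − 8) / (1719.2 + 1430 − 2 × 8) = 1430 × 1711.2 / 3133.2 ≈ 781.00 mm ≈ 0.781 m.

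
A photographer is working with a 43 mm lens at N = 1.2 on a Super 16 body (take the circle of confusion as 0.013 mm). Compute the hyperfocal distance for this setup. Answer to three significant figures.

119 m

Hyperfocal distance H = f²/(N·c) + f = 43²/(1.2 × 0.013) + 43 = 1849/0.0156 + 43 ≈ 118568.6 mm ≈ 119 m.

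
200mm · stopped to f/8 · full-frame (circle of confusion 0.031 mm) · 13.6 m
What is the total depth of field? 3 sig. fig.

Hyperfocal distance H = f²/(N·c) + f = 200²/(8 × 0.031) + 200 = 40000/0.248 + 200 ≈ 161490.3 mm ≈ 161.5 m.
Near limit Dn = s·(H − f)/(H + s − 2f) = 13600 × (161490.3 − 200) / (161490.3 + 13600 − 2 × 200) = 13600 × 161290.3 / 174690.3 ≈ 12556.8 mm.
Far limit Df = s·(H − f)/(H − s) = 13600 × (161490.3 − 200) / (161490.3 − 13600) = 13600 × 161290.3 / 147890.3 ≈ 14832.3 mm.
Depth of field = Df − Dn = 14832.3 − 12556.8 ≈ 2275.5 mm ≈ 2.28 m.

2.28 m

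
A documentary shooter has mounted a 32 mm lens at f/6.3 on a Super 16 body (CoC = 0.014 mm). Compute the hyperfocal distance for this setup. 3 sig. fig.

Hyperfocal distance H = f²/(N·c) + f = 32²/(6.3 × 0.014) + 32 = 1024/0.0882 + 32 ≈ 11642.0 mm ≈ 11.6 m.

11.6 m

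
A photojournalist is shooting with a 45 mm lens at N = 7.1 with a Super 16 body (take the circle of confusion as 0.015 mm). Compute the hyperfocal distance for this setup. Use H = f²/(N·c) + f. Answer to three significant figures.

Hyperfocal distance H = f²/(N·c) + f = 45²/(7.1 × 0.015) + 45 = 2025/0.1065 + 45 ≈ 19059.1 mm ≈ 19.1 m.

19.1 m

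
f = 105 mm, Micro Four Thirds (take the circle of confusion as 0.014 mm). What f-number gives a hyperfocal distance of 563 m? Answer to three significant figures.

Rearrange H = f²/(N·c) + f for N: N = f² / ((H − f)·c).
N = 105² / ((563000 − 105) × 0.014) = 11025 / 7881 ≈ 1.40.

f/1.40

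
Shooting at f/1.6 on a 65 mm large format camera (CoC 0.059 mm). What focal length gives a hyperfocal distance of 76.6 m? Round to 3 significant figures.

From H = f²/(N·c) + f, with f ≪ H: f ≈ √(H·N·c) = √(76600 × 1.6 × 0.059) = √7231.0 ≈ 85.04 mm.
The +f correction barely moves this — solving exactly, f² + N·c·f − N·c·H = 0 ⇒ f = (−N·c + √((N·c)² + 4·N·c·H))/2 = (−0.0944 + √28924)/2 ≈ 84.988 mm, so f ≈ 85.0 mm.

85.0 mm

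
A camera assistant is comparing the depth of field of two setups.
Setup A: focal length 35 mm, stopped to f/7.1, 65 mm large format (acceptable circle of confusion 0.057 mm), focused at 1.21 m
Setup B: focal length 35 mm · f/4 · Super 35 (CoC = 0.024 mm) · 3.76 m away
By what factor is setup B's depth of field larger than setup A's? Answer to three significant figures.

2.17

Setup A: H = 35²/(7.1×0.057) + 35 ≈ 3061.9 mm; DoF = Df − Dn = 1977.7 − 871.6 ≈ 1106.1 mm.
Setup B: H = 35²/(4×0.024) + 35 ≈ 12795.4 mm; DoF = Df − Dn = 5310.1 − 2910.4 ≈ 2399.7 mm.
Ratio = 2399.7 / 1106.1 ≈ 2.17.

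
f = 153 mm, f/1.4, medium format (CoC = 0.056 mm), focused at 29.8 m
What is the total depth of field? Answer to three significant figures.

Hyperfocal distance H = f²/(N·c) + f = 153²/(1.4 × 0.056) + 153 = 23409/0.0784 + 153 ≈ 298737.2 mm ≈ 298.7 m.
Near limit Dn = s·(H − f)/(H + s − 2f) = 29800 × (298737.2 − 153) / (298737.2 + 29800 − 2 × 153) = 29800 × 298584.2 / 328231.2 ≈ 27108.4 mm.
Far limit Df = s·(H − f)/(H − s) = 29800 × (298737.2 − 153) / (298737.2 − 29800) = 29800 × 298584.2 / 268937.2 ≈ 33085.1 mm.
Depth of field = Df − Dn = 33085.1 − 27108.4 ≈ 5976.7 mm ≈ 5.98 m.

5.98 m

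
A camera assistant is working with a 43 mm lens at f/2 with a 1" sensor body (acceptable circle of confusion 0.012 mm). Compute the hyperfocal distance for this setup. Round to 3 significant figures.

Hyperfocal distance H = f²/(N·c) + f = 43²/(2 × 0.012) + 43 = 1849/0.024 + 43 ≈ 77084.7 mm ≈ 77.1 m.

77.1 m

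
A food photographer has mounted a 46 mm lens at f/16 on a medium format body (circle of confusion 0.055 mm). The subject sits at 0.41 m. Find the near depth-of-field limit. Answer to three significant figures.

Hyperfocal distance H = f²/(N·c) + f = 46²/(16 × 0.055) + 46 = 2116/0.88 + 46 ≈ 2450.5 mm ≈ 2.451 m.
Near limit Dn = s·(H − f)/(H + s − 2f) = 410 × (2450.5 − 46) / (2450.5 + 410 − 2 × 46) = 410 × 2404.5 / 2768.5 ≈ 356.09 mm.

356 mm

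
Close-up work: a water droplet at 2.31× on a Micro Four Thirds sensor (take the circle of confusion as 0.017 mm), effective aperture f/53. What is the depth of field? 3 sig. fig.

At magnification m, DoF ≈ 2·N_eff·c/m² = 2 × 53 × 0.017 / 2.31² = 1.802 / 5.336 ≈ 0.338 mm.

0.338 mm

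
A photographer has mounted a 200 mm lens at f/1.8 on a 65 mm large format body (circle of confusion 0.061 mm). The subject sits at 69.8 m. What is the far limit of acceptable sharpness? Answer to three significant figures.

86.3 m

Hyperfocal distance H = f²/(N·c) + f = 200²/(1.8 × 0.061) + 200 = 40000/0.1098 + 200 ≈ 364498.7 mm ≈ 364.5 m.
Far limit Df = s·(H − f)/(H − s) = 69800 × (364498.7 − 200) / (364498.7 − 69800) = 69800 × 364298.7 / 294698.7 ≈ 86285 mm ≈ 86.3 m.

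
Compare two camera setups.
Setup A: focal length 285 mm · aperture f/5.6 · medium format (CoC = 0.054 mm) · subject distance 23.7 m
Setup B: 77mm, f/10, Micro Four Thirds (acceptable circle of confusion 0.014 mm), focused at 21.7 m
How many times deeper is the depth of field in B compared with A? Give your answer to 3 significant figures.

7.20

Setup A: H = 285²/(5.6×0.054) + 285 ≈ 268886.2 mm; DoF = Df − Dn = 25963.3 − 21799.6 ≈ 4163.7 mm.
Setup B: H = 77²/(10×0.014) + 77 ≈ 42427.0 mm; DoF = Df − Dn = 44338 − 14365 ≈ 29973 mm.
Ratio = 29973 / 4163.7 ≈ 7.20.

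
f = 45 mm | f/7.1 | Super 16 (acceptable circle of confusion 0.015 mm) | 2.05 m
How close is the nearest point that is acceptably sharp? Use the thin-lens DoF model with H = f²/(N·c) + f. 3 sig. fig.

1.85 m

Hyperfocal distance H = f²/(N·c) + f = 45²/(7.1 × 0.015) + 45 = 2025/0.1065 + 45 ≈ 19059.1 mm ≈ 19.06 m.
Near limit Dn = s·(H − f)/(H + s − 2f) = 2050 × (19059.1 − 45) / (19059.1 + 2050 − 2 × 45) = 2050 × 19014.1 / 21019.1 ≈ 1854.5 mm ≈ 1.85 m.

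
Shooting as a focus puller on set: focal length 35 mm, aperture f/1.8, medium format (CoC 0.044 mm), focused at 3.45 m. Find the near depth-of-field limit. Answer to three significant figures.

Hyperfocal distance H = f²/(N·c) + f = 35²/(1.8 × 0.044) + 35 = 1225/0.0792 + 35 ≈ 15502.2 mm ≈ 15.50 m.
Near limit Dn = s·(H − f)/(H + s − 2f) = 3450 × (15502.2 − 35) / (15502.2 + 3450 − 2 × 35) = 3450 × 15467.2 / 18882.2 ≈ 2826.0 mm ≈ 2.83 m.

2.83 m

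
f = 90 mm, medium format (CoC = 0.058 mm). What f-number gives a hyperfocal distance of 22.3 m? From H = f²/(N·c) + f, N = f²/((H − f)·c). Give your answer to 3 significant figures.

Rearrange H = f²/(N·c) + f for N: N = f² / ((H − f)·c).
N = 90² / ((22300 − 90) × 0.058) = 8100 / 1288 ≈ 6.29.

f/6.29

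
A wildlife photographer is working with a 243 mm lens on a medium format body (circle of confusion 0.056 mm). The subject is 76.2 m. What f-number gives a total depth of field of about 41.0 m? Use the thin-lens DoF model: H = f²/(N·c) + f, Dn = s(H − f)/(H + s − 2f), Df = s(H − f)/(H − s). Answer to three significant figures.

Write h = H − f = f²/(N·c). The thin-lens limits are Dn = s·h/(h + (s−f)) and Df = s·h/(h − (s−f)), so DoF = Df − Dn = 2·s·(s−f)·h / (h² − (s−f)²).
That is a quadratic in h: DoF·h² − 2·s·(s−f)·h − DoF·(s−f)² = 0 ⇒ h = (s−f)·(s + √(s² + DoF²)) / DoF = 75957 × (76200 + √(76200² + 41000²)) / 41000 = 75957 × (76200 + 86530.0) / 41000 ≈ 301475 mm.
Then N = f²/(c·h) = 243² / (0.056 × 301475) = 59049 / 16883 ≈ 3.50.

f/3.50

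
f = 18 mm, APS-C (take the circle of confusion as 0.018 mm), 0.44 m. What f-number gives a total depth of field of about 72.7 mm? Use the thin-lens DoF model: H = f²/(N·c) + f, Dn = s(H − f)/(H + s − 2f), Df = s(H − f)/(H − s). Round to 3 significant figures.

Write h = H − f = f²/(N·c). The thin-lens limits are Dn = s·h/(h + (s−f)) and Df = s·h/(h − (s−f)), so DoF = Df − Dn = 2·s·(s−f)·h / (h² − (s−f)²).
That is a quadratic in h: DoF·h² − 2·s·(s−f)·h − DoF·(s−f)² = 0 ⇒ h = (s−f)·(s + √(s² + DoF²)) / DoF = 422 × (440 + √(440² + 72.7²)) / 72.7 = 422 × (440 + 445.966) / 72.7 ≈ 5142.7 mm.
Then N = f²/(c·h) = 18² / (0.018 × 5142.7) = 324 / 92.569 ≈ 3.50.

f/3.50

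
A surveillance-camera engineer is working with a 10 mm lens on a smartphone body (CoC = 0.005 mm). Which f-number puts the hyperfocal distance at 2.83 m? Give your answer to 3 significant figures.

Rearrange H = f²/(N·c) + f for N: N = f² / ((H − f)·c).
N = 10² / ((2830 − 10) × 0.005) = 100 / 14.10 ≈ 7.09.

f/7.09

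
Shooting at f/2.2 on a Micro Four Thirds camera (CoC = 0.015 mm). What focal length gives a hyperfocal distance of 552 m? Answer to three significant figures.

From H = f²/(N·c) + f, with f ≪ H: f ≈ √(H·N·c) = √(552000 × 2.2 × 0.015) = √18216 ≈ 135.0 mm.
The +f correction barely moves this — solving exactly, f² + N·c·f − N·c·H = 0 ⇒ f = (−N·c + √((N·c)² + 4·N·c·H))/2 = (−0.033 + √72864)/2 ≈ 134.95 mm, so f ≈ 135 mm.

135 mm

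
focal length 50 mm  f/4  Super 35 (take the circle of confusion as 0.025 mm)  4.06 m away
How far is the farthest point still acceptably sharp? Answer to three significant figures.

Hyperfocal distance H = f²/(N·c) + f = 50²/(4 × 0.025) + 50 = 2500/0.1 + 50 ≈ 25050.0 mm ≈ 25.05 m.
Far limit Df = s·(H − f)/(H − s) = 4060 × (25050.0 − 50) / (25050.0 − 4060) = 4060 × 25000.0 / 20990.0 ≈ 4835.6 mm ≈ 4.84 m.

4.84 m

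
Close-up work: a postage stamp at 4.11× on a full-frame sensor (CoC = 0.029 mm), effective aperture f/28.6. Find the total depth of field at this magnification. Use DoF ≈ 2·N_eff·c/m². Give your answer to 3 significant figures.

At magnification m, DoF ≈ 2·N_eff·c/m² = 2 × 28.6 × 0.029 / 4.11² = 1.659 / 16.89 ≈ 0.0982 mm.

0.0982 mm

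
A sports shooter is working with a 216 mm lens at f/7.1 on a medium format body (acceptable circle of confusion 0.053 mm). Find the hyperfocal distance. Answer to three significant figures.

124 m

Hyperfocal distance H = f²/(N·c) + f = 216²/(7.1 × 0.053) + 216 = 46656/0.3763 + 216 ≈ 124202.2 mm ≈ 124 m.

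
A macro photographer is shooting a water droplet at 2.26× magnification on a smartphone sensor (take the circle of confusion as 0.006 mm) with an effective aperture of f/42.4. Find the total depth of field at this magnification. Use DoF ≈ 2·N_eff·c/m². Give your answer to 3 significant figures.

At magnification m, DoF ≈ 2·N_eff·c/m² = 2 × 42.4 × 0.006 / 2.26² = 0.5088 / 5.108 ≈ 0.0996 mm.

0.0996 mm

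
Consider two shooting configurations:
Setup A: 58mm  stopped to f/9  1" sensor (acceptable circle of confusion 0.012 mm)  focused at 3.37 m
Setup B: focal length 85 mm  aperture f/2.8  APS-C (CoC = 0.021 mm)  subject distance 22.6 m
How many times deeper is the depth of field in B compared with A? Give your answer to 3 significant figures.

11.8

Setup A: H = 58²/(9×0.012) + 58 ≈ 31206.1 mm; DoF = Df − Dn = 3770.97 − 3046.11 ≈ 724.86 mm.
Setup B: H = 85²/(2.8×0.021) + 85 ≈ 122959.1 mm; DoF = Df − Dn = 27670.2 − 19100.2 ≈ 8570.0 mm.
Ratio = 8570.0 / 724.86 ≈ 11.8.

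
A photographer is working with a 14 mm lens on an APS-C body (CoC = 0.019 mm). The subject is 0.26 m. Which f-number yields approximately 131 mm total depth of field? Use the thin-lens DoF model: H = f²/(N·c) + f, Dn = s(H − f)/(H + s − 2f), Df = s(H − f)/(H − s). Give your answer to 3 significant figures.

f/9.97

Write h = H − f = f²/(N·c). The thin-lens limits are Dn = s·h/(h + (s−f)) and Df = s·h/(h − (s−f)), so DoF = Df − Dn = 2·s·(s−f)·h / (h² − (s−f)²).
That is a quadratic in h: DoF·h² − 2·s·(s−f)·h − DoF·(s−f)² = 0 ⇒ h = (s−f)·(s + √(s² + DoF²)) / DoF = 246 × (260 + √(260² + 131²)) / 131 = 246 × (260 + 291.137) / 131 ≈ 1035.0 mm.
Then N = f²/(c·h) = 14² / (0.019 × 1035.0) = 196 / 19.664 ≈ 9.97.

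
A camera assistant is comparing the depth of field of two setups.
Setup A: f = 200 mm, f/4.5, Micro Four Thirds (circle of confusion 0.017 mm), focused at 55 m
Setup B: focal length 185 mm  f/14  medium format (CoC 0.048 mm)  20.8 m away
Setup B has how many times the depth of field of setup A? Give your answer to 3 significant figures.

Setup A: H = 200²/(4.5×0.017) + 200 ≈ 523075.8 mm; DoF = Df − Dn = 61439 − 49783 ≈ 11656 mm.
Setup B: H = 185²/(14×0.048) + 185 ≈ 51115.1 mm; DoF = Df − Dn = 34945 − 14807 ≈ 20138 mm.
Ratio = 20138 / 11656 ≈ 1.73.

1.73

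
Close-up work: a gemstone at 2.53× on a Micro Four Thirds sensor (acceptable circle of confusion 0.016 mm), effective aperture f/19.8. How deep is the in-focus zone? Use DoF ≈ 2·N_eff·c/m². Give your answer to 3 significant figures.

At magnification m, DoF ≈ 2·N_eff·c/m² = 2 × 19.8 × 0.016 / 2.53² = 0.6336 / 6.401 ≈ 0.099 mm.

0.0990 mm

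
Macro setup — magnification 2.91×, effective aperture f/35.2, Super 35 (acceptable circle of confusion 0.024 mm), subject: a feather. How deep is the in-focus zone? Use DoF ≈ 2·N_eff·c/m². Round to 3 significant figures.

0.200 mm

At magnification m, DoF ≈ 2·N_eff·c/m² = 2 × 35.2 × 0.024 / 2.91² = 1.69 / 8.468 ≈ 0.2 mm.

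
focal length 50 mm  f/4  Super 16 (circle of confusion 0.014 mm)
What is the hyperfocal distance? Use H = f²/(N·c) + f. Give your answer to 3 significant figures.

Hyperfocal distance H = f²/(N·c) + f = 50²/(4 × 0.014) + 50 = 2500/0.056 + 50 ≈ 44692.9 mm ≈ 44.7 m.

44.7 m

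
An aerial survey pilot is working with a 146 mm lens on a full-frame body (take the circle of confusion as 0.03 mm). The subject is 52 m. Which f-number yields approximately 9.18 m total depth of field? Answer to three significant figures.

f/1.20

Write h = H − f = f²/(N·c). The thin-lens limits are Dn = s·h/(h + (s−f)) and Df = s·h/(h − (s−f)), so DoF = Df − Dn = 2·s·(s−f)·h / (h² − (s−f)²).
That is a quadratic in h: DoF·h² − 2·s·(s−f)·h − DoF·(s−f)² = 0 ⇒ h = (s−f)·(s + √(s² + DoF²)) / DoF = 51854 × (52000 + √(52000² + 9180²)) / 9180 = 51854 × (52000 + 52804.1) / 9180 ≈ 591995 mm.
Then N = f²/(c·h) = 146² / (0.03 × 591995) = 21316 / 17760 ≈ 1.20.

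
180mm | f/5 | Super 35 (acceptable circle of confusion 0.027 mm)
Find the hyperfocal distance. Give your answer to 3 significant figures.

240 m

Hyperfocal distance H = f²/(N·c) + f = 180²/(5 × 0.027) + 180 = 32400/0.135 + 180 ≈ 240180.0 mm ≈ 240 m.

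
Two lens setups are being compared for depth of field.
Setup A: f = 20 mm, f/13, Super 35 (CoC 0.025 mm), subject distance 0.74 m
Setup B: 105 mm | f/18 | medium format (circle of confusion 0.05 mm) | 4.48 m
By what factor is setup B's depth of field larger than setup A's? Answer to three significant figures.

2.79

Setup A: H = 20²/(13×0.025) + 20 ≈ 1250.8 mm; DoF = Df − Dn = 1783.1 − 466.9 ≈ 1316.2 mm.
Setup B: H = 105²/(18×0.05) + 105 ≈ 12355.0 mm; DoF = Df − Dn = 6968.9 − 3301.1 ≈ 3667.8 mm.
Ratio = 3667.8 / 1316.2 ≈ 2.79.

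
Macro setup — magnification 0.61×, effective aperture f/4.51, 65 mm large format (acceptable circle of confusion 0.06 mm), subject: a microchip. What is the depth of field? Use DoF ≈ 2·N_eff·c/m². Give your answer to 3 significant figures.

1.45 mm

At magnification m, DoF ≈ 2·N_eff·c/m² = 2 × 4.51 × 0.06 / 0.61² = 0.5412 / 0.3721 ≈ 1.45 mm.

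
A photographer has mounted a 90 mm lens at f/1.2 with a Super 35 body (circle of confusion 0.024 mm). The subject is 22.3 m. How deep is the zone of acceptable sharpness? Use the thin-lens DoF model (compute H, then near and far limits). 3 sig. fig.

3.54 m

Hyperfocal distance H = f²/(N·c) + f = 90²/(1.2 × 0.024) + 90 = 8100/0.0288 + 90 ≈ 281340.0 mm ≈ 281.3 m.
Near limit Dn = s·(H − f)/(H + s − 2f) = 22300 × (281340.0 − 90) / (281340.0 + 22300 − 2 × 90) = 22300 × 281250.0 / 303460.0 ≈ 20667.9 mm.
Far limit Df = s·(H − f)/(H − s) = 22300 × (281340.0 − 90) / (281340.0 − 22300) = 22300 × 281250.0 / 259040.0 ≈ 24212.0 mm.
Depth of field = Df − Dn = 24212.0 − 20667.9 ≈ 3544.1 mm ≈ 3.54 m.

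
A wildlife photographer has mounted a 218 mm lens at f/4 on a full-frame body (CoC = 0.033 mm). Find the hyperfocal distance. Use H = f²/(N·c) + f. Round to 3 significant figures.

Hyperfocal distance H = f²/(N·c) + f = 218²/(4 × 0.033) + 218 = 47524/0.132 + 218 ≈ 360248.3 mm ≈ 360 m.

360 m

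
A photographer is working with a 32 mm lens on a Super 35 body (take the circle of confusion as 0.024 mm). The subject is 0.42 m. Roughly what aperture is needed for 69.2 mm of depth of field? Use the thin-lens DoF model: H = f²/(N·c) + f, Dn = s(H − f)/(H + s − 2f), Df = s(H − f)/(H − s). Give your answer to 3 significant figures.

f/9

Write h = H − f = f²/(N·c). The thin-lens limits are Dn = s·h/(h + (s−f)) and Df = s·h/(h − (s−f)), so DoF = Df − Dn = 2·s·(s−f)·h / (h² − (s−f)²).
That is a quadratic in h: DoF·h² − 2·s·(s−f)·h − DoF·(s−f)² = 0 ⇒ h = (s−f)·(s + √(s² + DoF²)) / DoF = 388 × (420 + √(420² + 69.2²)) / 69.2 = 388 × (420 + 425.663) / 69.2 ≈ 4741.6 mm.
Then N = f²/(c·h) = 32² / (0.024 × 4741.6) = 1024 / 113.80 ≈ 9.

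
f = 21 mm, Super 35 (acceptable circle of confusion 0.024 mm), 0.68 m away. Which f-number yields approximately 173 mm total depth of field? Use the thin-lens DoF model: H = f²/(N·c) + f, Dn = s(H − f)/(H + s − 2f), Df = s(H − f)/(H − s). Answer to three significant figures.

f/3.49

Write h = H − f = f²/(N·c). The thin-lens limits are Dn = s·h/(h + (s−f)) and Df = s·h/(h − (s−f)), so DoF = Df − Dn = 2·s·(s−f)·h / (h² − (s−f)²).
That is a quadratic in h: DoF·h² − 2·s·(s−f)·h − DoF·(s−f)² = 0 ⇒ h = (s−f)·(s + √(s² + DoF²)) / DoF = 659 × (680 + √(680² + 173²)) / 173 = 659 × (680 + 701.662) / 173 ≈ 5263.1 mm.
Then N = f²/(c·h) = 21² / (0.024 × 5263.1) = 441 / 126.31 ≈ 3.49.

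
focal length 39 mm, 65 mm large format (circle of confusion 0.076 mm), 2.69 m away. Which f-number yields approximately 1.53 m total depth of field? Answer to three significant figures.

Write h = H − f = f²/(N·c). The thin-lens limits are Dn = s·h/(h + (s−f)) and Df = s·h/(h − (s−f)), so DoF = Df − Dn = 2·s·(s−f)·h / (h² − (s−f)²).
That is a quadratic in h: DoF·h² − 2·s·(s−f)·h − DoF·(s−f)² = 0 ⇒ h = (s−f)·(s + √(s² + DoF²)) / DoF = 2651 × (2690 + √(2690² + 1530²)) / 1530 = 2651 × (2690 + 3094.67) / 1530 ≈ 10023 mm.
Then N = f²/(c·h) = 39² / (0.076 × 10023) = 1521 / 761.75 ≈ 2.00.

f/2.00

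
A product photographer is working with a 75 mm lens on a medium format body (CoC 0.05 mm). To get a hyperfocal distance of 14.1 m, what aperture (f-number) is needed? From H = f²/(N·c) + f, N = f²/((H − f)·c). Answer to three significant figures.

Rearrange H = f²/(N·c) + f for N: N = f² / ((H − f)·c).
N = 75² / ((14100 − 75) × 0.05) = 5625 / 701.2 ≈ 8.02.

f/8.02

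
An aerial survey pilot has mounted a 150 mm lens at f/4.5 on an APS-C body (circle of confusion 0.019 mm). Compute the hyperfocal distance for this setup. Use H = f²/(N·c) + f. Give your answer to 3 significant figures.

263 m

Hyperfocal distance H = f²/(N·c) + f = 150²/(4.5 × 0.019) + 150 = 22500/0.0855 + 150 ≈ 263307.9 mm ≈ 263 m.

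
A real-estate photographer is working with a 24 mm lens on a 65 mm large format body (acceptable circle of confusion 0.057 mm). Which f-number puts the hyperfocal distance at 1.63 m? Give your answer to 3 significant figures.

Rearrange H = f²/(N·c) + f for N: N = f² / ((H − f)·c).
N = 24² / ((1630 − 24) × 0.057) = 576 / 91.54 ≈ 6.29.

f/6.29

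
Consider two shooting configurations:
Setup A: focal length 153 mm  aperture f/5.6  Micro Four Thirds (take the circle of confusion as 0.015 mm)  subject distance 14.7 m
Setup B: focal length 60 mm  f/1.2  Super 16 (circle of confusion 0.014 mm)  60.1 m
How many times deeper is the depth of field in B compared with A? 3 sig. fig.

Setup A: H = 153²/(5.6×0.015) + 153 ≈ 278831.6 mm; DoF = Df − Dn = 15509.6 − 13970.7 ≈ 1538.9 mm.
Setup B: H = 60²/(1.2×0.014) + 60 ≈ 214345.7 mm; DoF = Df − Dn = 83494 − 46946 ≈ 36548 mm.
Ratio = 36548 / 1538.9 ≈ 23.7.

23.7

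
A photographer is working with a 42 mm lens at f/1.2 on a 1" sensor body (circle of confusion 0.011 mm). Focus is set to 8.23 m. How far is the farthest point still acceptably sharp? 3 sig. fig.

Hyperfocal distance H = f²/(N·c) + f = 42²/(1.2 × 0.011) + 42 = 1764/0.0132 + 42 ≈ 133678.4 mm ≈ 133.7 m.
Far limit Df = s·(H − f)/(H − s) = 8230 × (133678.4 − 42) / (133678.4 − 8230) = 8230 × 133636.4 / 125448.4 ≈ 8767.2 mm ≈ 8.77 m.

8.77 m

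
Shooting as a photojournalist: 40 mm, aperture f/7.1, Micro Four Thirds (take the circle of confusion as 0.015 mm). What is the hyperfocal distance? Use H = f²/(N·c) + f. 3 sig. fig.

Hyperfocal distance H = f²/(N·c) + f = 40²/(7.1 × 0.015) + 40 = 1600/0.1065 + 40 ≈ 15063.5 mm ≈ 15.1 m.

15.1 m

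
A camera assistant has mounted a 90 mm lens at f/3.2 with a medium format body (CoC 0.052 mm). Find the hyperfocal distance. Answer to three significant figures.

Hyperfocal distance H = f²/(N·c) + f = 90²/(3.2 × 0.052) + 90 = 8100/0.1664 + 90 ≈ 48767.9 mm ≈ 48.8 m.

48.8 m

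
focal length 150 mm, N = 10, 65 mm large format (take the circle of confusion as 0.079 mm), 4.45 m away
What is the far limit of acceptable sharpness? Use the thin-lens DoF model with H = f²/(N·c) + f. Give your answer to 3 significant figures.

5.24 m

Hyperfocal distance H = f²/(N·c) + f = 150²/(10 × 0.079) + 150 = 22500/0.79 + 150 ≈ 28631.0 mm ≈ 28.63 m.
Far limit Df = s·(H − f)/(H − s) = 4450 × (28631.0 − 150) / (28631.0 − 4450) = 4450 × 28481.0 / 24181.0 ≈ 5241.3 mm ≈ 5.24 m.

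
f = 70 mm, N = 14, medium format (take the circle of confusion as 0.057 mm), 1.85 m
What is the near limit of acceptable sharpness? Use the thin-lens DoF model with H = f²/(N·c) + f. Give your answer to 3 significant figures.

Hyperfocal distance H = f²/(N·c) + f = 70²/(14 × 0.057) + 70 = 4900/0.798 + 70 ≈ 6210.4 mm ≈ 6.210 m.
Near limit Dn = s·(H − f)/(H + s − 2f) = 1850 × (6210.4 − 70) / (6210.4 + 1850 − 2 × 70) = 1850 × 6140.4 / 7920.4 ≈ 1434.2 mm ≈ 1.43 m.

1.43 m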